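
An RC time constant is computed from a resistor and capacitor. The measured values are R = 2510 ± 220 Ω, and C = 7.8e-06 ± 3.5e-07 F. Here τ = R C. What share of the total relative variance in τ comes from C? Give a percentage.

20.8%

(δτ/τ)² = (1·δR/R)² + (1·δC/C)²
  R term: (1×0.0876)² = 0.00768
  C term: (1×0.0449)² = 0.00201
Total = 0.00970. Share from C = 0.00201/0.00970 = 0.208.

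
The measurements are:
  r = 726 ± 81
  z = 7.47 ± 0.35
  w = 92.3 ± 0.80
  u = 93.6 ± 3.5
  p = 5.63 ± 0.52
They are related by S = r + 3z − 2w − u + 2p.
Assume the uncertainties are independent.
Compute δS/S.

0.168

Sums and differences: (δS)² = Σ (cᵢ δxᵢ)².
  (δr)² = 6560;  (3·δz)² = 1.10;  (2·δw)² = 2.56;  (δu)² = 12.2;  (2·δp)² = 1.08
δS = √(6580) = 81.1
S = 481, so δS/S = 81.1/481 = 0.168.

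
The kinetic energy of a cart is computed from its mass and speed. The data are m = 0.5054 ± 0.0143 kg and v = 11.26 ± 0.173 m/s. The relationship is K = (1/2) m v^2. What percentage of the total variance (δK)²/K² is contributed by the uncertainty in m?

(δK/K)² = (1·δm/m)² + (2·δv/v)²
  m term: (1×0.0283)² = 0.000801
  v term: (2×0.0154)² = 0.000944
Total = 0.00174. Share from m = 0.000801/0.00174 = 0.459.

45.9%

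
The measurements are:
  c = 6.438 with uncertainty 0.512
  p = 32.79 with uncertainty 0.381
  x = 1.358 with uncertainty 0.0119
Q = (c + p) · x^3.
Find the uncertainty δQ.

Let u = c + p = 39.23. δu = √(δc² + δp²) = √(0.262 + 0.145) = 0.638, so δu/u = 0.0163.
Q is then a monomial in u, x:
δQ/Q = √((δu/u)² + (3·δx/x)²) = √(0.000265 + 0.000691) = 0.0309
Q = 98.24, so δQ = 0.0309 × 98.24 = 3.04.

3.04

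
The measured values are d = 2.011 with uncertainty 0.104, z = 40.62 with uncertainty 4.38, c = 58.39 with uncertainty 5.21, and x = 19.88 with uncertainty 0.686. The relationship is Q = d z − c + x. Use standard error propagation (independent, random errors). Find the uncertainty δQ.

11.1

Let p = d·z = 81.69. δp/p = √((1·δd/d)² + (1·δz/z)²) = √(0.00267 + 0.0116) = 0.120, so δp = 9.77.
Q = p − c + x: δQ = √(δp² + δc² + δx²) = √(95.4 + 27.1 + 0.471) = 11.1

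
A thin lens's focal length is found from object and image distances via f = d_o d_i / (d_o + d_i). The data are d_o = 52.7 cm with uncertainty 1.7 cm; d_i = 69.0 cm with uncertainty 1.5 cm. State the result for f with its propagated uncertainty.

∂f/∂d_o = (d_i/(d_o+d_i))² = 0.321;  ∂f/∂d_i = (d_o/(d_o+d_i))² = 0.188
δf = √((∂f/∂d_o · δd_o)² + (∂f/∂d_i · δd_i)²) = √(0.299 + 0.0791) = 0.615 cm
f = 29.9 cm.

29.9 ± 0.615 cm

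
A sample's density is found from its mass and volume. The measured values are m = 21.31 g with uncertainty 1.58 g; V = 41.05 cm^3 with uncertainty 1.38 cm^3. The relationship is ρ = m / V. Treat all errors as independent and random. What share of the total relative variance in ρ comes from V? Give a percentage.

(δρ/ρ)² = (1·δm/m)² + (-1·δV/V)²
  m term: (1×0.0741)² = 0.00550
  V term: (-1×0.0336)² = 0.00113
Total = 0.00663. Share from V = 0.00113/0.00663 = 0.171.

17.1%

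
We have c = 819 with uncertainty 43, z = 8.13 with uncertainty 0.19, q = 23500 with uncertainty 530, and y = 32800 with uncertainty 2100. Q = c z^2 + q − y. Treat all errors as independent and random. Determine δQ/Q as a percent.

Let p = c·z^2 = 54100. δp/p = √((1·δc/c)² + (2·δz/z)²) = √(0.00276 + 0.00218) = 0.0703, so δp = 3810.
Q = p + q − y: δQ = √(δp² + δq² + δy²) = √(1.45e+07 + 2.81e+05 + 4.41e+06) = 4380
Q = 44800, so δQ/Q = 4380/44800 = 0.0977.

9.77%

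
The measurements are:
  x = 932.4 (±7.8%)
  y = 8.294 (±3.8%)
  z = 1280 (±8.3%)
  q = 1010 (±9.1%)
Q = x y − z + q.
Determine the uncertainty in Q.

Let p = x·y = 7733. δp/p = √((1·δx/x)² + (1·δy/y)²) = √(0.00608 + 0.00144) = 0.0868, so δp = 671.
Q = p − z + q: δQ = √(δp² + δz² + δq²) = √(4.5e+05 + 11300 + 8450) = 686

686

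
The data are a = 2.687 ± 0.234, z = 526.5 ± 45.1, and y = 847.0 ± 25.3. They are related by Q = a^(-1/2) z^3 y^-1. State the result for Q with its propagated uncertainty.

For a monomial Q ∝ a^(-1/2), z^3, y^-1, fractional errors add in quadrature:
  (−½·δa/a)² = (-0.5×0.0871)² = 0.00190;  (3·δz/z)² = (3×0.0857)² = 0.0660;  (-1·δy/y)² = (-1×0.0299)² = 0.000892
δQ/Q = √(0.0688) = 0.262
Q = 105100, so δQ = 0.262 × 105100 = 27600.

105100 ± 27600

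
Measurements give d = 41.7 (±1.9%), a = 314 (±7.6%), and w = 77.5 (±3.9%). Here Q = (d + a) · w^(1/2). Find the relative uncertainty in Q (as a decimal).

0.0699

Let u = d + a = 356. δu = √(δd² + δa²) = √(0.628 + 569) = 23.9, so δu/u = 0.0671.
Q is then a monomial in u, w:
δQ/Q = √((δu/u)² + (½·δw/w)²) = √(0.00451 + 0.000380) = 0.0699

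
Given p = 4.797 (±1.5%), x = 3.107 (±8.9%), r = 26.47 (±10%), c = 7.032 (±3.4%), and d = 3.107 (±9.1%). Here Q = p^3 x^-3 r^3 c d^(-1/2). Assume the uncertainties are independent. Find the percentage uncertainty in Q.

Each factor contributes (exponent × relative error)² to (δQ/Q)²:
  (3·δp/p)² = (3×0.0150)² = 0.00202;  (-3·δx/x)² = (-3×0.0890)² = 0.0713;  (3·δr/r)² = (3×0.100)² = 0.0900;  (1·δc/c)² = (1×0.0340)² = 0.00116;  (−½·δd/d)² = (-0.5×0.0910)² = 0.00207
δQ/Q = √(0.167) = 0.408

40.8%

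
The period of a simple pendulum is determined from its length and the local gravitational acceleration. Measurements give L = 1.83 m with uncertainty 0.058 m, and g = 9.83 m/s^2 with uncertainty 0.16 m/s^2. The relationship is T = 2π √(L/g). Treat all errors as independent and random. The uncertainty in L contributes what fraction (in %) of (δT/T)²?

79.1%

(δT/T)² = (½·δL/L)² + (−½·δg/g)²
  L term: (0.5×0.0317)² = 0.000251
  g term: (-0.5×0.0163)² = 6.62e-05
Total = 0.000317. Share from L = 0.000251/0.000317 = 0.791.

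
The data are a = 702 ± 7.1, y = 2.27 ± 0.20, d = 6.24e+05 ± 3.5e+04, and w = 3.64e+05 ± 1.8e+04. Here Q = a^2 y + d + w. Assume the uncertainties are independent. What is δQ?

1.09e+05

Let p = a^2·y = 1.12e+06. δp/p = √((2·δa/a)² + (1·δy/y)²) = √(0.000409 + 0.00776) = 0.0904, so δp = 1.01e+05.
Q = p + d + w: δQ = √(δp² + δd² + δw²) = √(1.02e+10 + 1.22e+09 + 3.24e+08) = 1.09e+05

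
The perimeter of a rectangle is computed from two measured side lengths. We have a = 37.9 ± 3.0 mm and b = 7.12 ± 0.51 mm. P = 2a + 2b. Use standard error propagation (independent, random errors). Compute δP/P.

0.0676

Absolute uncertainties add in quadrature for a linear combination:
  (2·δa)² = 36.0;  (2·δb)² = 1.04
δP = √(37.0) = 6.09 mm
P = 90.0 mm, so δP/P = 6.09/90.0 = 0.0676.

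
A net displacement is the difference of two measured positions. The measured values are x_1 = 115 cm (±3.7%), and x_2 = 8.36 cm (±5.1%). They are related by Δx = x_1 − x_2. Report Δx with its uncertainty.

For a sum/difference, combine absolute errors in quadrature:
  (δx_1)² = 18.1;  (δx_2)² = 0.182
δΔx = √(18.3) = 4.28 cm
Δx = 107 cm.

107 ± 4.28 cm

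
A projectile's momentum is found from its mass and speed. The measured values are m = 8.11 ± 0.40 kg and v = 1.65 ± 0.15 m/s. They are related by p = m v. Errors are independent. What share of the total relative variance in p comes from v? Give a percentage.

77.3%

(δp/p)² = (1·δm/m)² + (1·δv/v)²
  m term: (1×0.0493)² = 0.00243
  v term: (1×0.0909)² = 0.00826
Total = 0.0107. Share from v = 0.00826/0.0107 = 0.773.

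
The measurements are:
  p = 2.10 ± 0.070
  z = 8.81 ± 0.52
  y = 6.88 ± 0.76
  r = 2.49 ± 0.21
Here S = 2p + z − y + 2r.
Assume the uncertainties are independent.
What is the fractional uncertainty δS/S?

Sums and differences: (δS)² = Σ (cᵢ δxᵢ)².
  (2·δp)² = 0.0196;  (δz)² = 0.270;  (δy)² = 0.578;  (2·δr)² = 0.176
δS = √(1.04) = 1.02
S = 11.1, so δS/S = 1.02/11.1 = 0.0920.

0.0920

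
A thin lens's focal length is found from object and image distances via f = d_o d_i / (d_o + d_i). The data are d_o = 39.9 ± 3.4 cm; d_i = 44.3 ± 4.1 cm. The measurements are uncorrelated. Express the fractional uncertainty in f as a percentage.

∂f/∂d_o = (d_i/(d_o+d_i))² = 0.277;  ∂f/∂d_i = (d_o/(d_o+d_i))² = 0.225
δf = √((∂f/∂d_o · δd_o)² + (∂f/∂d_i · δd_i)²) = √(0.886 + 0.848) = 1.32 cm
f = 21.0 cm, so δf/f = 1.32/21.0 = 0.0627.

6.27%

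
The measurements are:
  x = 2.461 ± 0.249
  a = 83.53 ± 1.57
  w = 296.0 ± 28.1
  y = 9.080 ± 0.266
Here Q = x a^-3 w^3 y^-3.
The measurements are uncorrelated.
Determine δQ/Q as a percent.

For a monomial Q ∝ x, a^-3, w^3, y^-3, fractional errors add in quadrature:
  (1·δx/x)² = (1×0.101)² = 0.0102;  (-3·δa/a)² = (-3×0.0188)² = 0.00318;  (3·δw/w)² = (3×0.0949)² = 0.0811;  (-3·δy/y)² = (-3×0.0293)² = 0.00772
δQ/Q = √(0.102) = 0.320

32.0%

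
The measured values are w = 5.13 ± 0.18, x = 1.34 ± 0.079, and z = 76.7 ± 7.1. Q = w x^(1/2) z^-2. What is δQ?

For a monomial Q ∝ w, x^(1/2), z^-2, fractional errors add in quadrature:
  (1·δw/w)² = (1×0.0351)² = 0.00123;  (½·δx/x)² = (0.5×0.0590)² = 0.000869;  (-2·δz/z)² = (-2×0.0926)² = 0.0343
δQ/Q = √(0.0364) = 0.191
Q = 0.00101, so δQ = 0.191 × 0.00101 = 0.000193.

0.000193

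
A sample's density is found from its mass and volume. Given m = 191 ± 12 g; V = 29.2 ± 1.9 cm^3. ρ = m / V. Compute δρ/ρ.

0.0904

ρ is a product of powers, so relative uncertainties combine in quadrature:
  (1·δm/m)² = (1×0.0628)² = 0.00395;  (-1·δV/V)² = (-1×0.0651)² = 0.00423
δρ/ρ = √(0.00818) = 0.0904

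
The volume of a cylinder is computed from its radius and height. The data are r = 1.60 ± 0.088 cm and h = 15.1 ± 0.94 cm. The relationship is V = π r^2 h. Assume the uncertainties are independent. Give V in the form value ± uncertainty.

121 ± 15.3 cm^3

Each factor contributes (exponent × relative error)² to (δV/V)²:
  (2·δr/r)² = (2×0.0550)² = 0.0121;  (1·δh/h)² = (1×0.0623)² = 0.00388
δV/V = √(0.0160) = 0.126
V = 121 cm^3, so δV = 0.126 × 121 = 15.3 cm^3.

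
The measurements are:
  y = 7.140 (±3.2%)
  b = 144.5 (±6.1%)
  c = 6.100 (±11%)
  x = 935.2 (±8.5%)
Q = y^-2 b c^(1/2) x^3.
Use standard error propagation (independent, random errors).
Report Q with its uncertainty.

Since Q is a product/quotient, work with relative uncertainties:
  (-2·δy/y)² = (-2×0.0320)² = 0.00410;  (1·δb/b)² = (1×0.0610)² = 0.00372;  (½·δc/c)² = (0.5×0.110)² = 0.00302;  (3·δx/x)² = (3×0.0850)² = 0.0650
δQ/Q = √(0.0759) = 0.275
Q = 5.726e+09, so δQ = 0.275 × 5.726e+09 = 1.58e+09.

(5.726 ± 1.58) × 10^9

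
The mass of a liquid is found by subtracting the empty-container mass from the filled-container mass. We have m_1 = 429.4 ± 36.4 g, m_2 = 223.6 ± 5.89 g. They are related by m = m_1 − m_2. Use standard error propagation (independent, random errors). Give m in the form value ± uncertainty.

Sums and differences: (δm)² = Σ (cᵢ δxᵢ)².
  (δm_1)² = 1320;  (δm_2)² = 34.7
δm = √(1360) = 36.9 g
m = 205.8 g.

205.8 ± 36.9 g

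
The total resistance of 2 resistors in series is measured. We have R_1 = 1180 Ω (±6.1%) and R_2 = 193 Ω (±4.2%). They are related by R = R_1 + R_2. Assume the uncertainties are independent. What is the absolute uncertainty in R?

72.4 Ω

Each term contributes (cᵢ δxᵢ)² to (δR)²:
  (δR_1)² = 5180;  (δR_2)² = 65.7
δR = √(5250) = 72.4 Ω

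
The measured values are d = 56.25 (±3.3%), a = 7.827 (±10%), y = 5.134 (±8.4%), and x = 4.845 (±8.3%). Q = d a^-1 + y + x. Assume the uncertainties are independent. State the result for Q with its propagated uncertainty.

Let p = d·a^-1 = 7.187. δp/p = √((1·δd/d)² + (-1·δa/a)²) = √(0.00109 + 0.0100) = 0.105, so δp = 0.757.
Q = p + y + x: δQ = √(δp² + δy² + δx²) = √(0.573 + 0.186 + 0.162) = 0.959
Q = 17.17.

17.17 ± 0.959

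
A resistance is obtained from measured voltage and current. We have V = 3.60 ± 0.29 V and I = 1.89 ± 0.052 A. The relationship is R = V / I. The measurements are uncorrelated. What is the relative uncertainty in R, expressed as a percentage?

For a monomial R ∝ V, I^-1, fractional errors add in quadrature:
  (1·δV/V)² = (1×0.0806)² = 0.00649;  (-1·δI/I)² = (-1×0.0275)² = 0.000757
δR/R = √(0.00725) = 0.0851

8.51%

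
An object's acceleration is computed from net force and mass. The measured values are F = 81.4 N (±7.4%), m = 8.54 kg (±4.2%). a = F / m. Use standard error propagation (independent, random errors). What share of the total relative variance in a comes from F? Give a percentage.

75.6%

(δa/a)² = (1·δF/F)² + (-1·δm/m)²
  F term: (1×0.0740)² = 0.00548
  m term: (-1×0.0420)² = 0.00176
Total = 0.00724. Share from F = 0.00548/0.00724 = 0.756.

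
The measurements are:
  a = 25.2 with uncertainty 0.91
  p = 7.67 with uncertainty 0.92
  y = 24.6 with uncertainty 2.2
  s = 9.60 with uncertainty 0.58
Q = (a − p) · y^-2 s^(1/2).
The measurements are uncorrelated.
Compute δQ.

0.0176

Let u = a − p = 17.5. δu = √(δa² + δp²) = √(0.828 + 0.846) = 1.29, so δu/u = 0.0738.
Q is then a monomial in u, y, s:
δQ/Q = √((δu/u)² + (-2·δy/y)² + (½·δs/s)²) = √(0.00545 + 0.0320 + 0.000913) = 0.196
Q = 0.0898, so δQ = 0.196 × 0.0898 = 0.0176.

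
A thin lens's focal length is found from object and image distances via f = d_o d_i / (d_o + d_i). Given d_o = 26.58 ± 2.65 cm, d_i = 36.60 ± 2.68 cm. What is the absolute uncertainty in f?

1.01 cm

∂f/∂d_o = (d_i/(d_o+d_i))² = 0.336;  ∂f/∂d_i = (d_o/(d_o+d_i))² = 0.177
δf = √((∂f/∂d_o · δd_o)² + (∂f/∂d_i · δd_i)²) = √(0.791 + 0.225) = 1.01 cm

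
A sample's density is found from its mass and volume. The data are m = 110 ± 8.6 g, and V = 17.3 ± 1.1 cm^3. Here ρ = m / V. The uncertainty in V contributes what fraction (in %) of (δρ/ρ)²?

39.8%

(δρ/ρ)² = (1·δm/m)² + (-1·δV/V)²
  m term: (1×0.0782)² = 0.00611
  V term: (-1×0.0636)² = 0.00404
Total = 0.0102. Share from V = 0.00404/0.0102 = 0.398.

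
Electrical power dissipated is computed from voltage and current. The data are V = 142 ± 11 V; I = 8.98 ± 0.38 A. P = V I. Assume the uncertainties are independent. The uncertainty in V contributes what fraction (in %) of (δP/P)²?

(δP/P)² = (1·δV/V)² + (1·δI/I)²
  V term: (1×0.0775)² = 0.00600
  I term: (1×0.0423)² = 0.00179
Total = 0.00779. Share from V = 0.00600/0.00779 = 0.770.

77.0%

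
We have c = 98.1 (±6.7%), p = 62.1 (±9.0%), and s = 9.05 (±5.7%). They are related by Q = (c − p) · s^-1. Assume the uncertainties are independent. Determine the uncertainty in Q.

Let u = c − p = 36.0. δu = √(δc² + δp²) = √(43.2 + 31.2) = 8.63, so δu/u = 0.240.
Q is then a monomial in u, s:
δQ/Q = √((δu/u)² + (-1·δs/s)²) = √(0.0574 + 0.00325) = 0.246
Q = 3.98, so δQ = 0.246 × 3.98 = 0.980.

0.980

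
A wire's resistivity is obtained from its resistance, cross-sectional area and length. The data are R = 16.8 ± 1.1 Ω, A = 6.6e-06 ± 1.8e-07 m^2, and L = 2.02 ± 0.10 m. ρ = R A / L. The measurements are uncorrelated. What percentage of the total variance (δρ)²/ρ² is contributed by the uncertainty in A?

(δρ/ρ)² = (1·δR/R)² + (1·δA/A)² + (-1·δL/L)²
  R term: (1×0.0655)² = 0.00429
  A term: (1×0.0273)² = 0.000744
  L term: (-1×0.0495)² = 0.00245
Total = 0.00748. Share from A = 0.000744/0.00748 = 0.0994.

9.94%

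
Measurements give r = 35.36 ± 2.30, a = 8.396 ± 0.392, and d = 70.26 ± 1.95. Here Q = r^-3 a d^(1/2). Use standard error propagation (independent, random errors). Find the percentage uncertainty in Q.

Relative error in a monomial: (δQ/Q)² = Σ (nᵢ · δxᵢ/xᵢ)².
  (-3·δr/r)² = (-3×0.0650)² = 0.0381;  (1·δa/a)² = (1×0.0467)² = 0.00218;  (½·δd/d)² = (0.5×0.0278)² = 0.000193
δQ/Q = √(0.0405) = 0.201

20.1%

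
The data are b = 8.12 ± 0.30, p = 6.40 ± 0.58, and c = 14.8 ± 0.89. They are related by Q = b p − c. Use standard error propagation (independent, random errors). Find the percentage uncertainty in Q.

Let w = b·p = 52.0. δw/w = √((1·δb/b)² + (1·δp/p)²) = √(0.00136 + 0.00821) = 0.0979, so δw = 5.09.
Q = w − c: δQ = √(δw² + δc²) = √(25.9 + 0.792) = 5.16
Q = 37.2, so δQ/Q = 5.16/37.2 = 0.139.

13.9%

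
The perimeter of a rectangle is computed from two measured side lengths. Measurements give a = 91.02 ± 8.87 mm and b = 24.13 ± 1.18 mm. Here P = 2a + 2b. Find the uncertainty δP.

17.9 mm

Sums and differences: (δP)² = Σ (cᵢ δxᵢ)².
  (2·δa)² = 315;  (2·δb)² = 5.57
δP = √(320) = 17.9 mm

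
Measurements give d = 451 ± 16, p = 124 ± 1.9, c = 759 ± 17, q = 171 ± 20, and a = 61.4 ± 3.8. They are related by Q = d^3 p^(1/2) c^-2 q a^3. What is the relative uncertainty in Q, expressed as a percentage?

Relative error in a monomial: (δQ/Q)² = Σ (nᵢ · δxᵢ/xᵢ)².
  (3·δd/d)² = (3×0.0355)² = 0.0113;  (½·δp/p)² = (0.5×0.0153)² = 5.87e-05;  (-2·δc/c)² = (-2×0.0224)² = 0.00201;  (1·δq/q)² = (1×0.117)² = 0.0137;  (3·δa/a)² = (3×0.0619)² = 0.0345
δQ/Q = √(0.0615) = 0.248

24.8%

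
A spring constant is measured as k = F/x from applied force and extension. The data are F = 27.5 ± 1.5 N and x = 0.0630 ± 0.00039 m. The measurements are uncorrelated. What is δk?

24.0 N/m

Each factor contributes (exponent × relative error)² to (δk/k)²:
  (1·δF/F)² = (1×0.0545)² = 0.00298;  (-1·δx/x)² = (-1×0.00619)² = 3.83e-05
δk/k = √(0.00301) = 0.0549
k = 437 N/m, so δk = 0.0549 × 437 = 24.0 N/m.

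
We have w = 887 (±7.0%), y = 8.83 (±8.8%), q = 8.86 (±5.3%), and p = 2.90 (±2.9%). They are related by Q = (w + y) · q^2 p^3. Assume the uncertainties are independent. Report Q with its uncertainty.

Let u = w + y = 896. δu = √(δw² + δy²) = √(3860 + 0.604) = 62.1, so δu/u = 0.0693.
Q is then a monomial in u, q, p:
δQ/Q = √((δu/u)² + (2·δq/q)² + (3·δp/p)²) = √(0.00480 + 0.0112 + 0.00757) = 0.154
Q = 1.72e+06, so δQ = 0.154 × 1.72e+06 = 2.64e+05.

(1.72 ± 0.264) × 10^6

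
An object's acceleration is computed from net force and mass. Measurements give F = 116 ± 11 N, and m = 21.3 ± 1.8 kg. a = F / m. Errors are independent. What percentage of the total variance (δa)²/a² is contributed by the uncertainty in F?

(δa/a)² = (1·δF/F)² + (-1·δm/m)²
  F term: (1×0.0948)² = 0.00899
  m term: (-1×0.0845)² = 0.00714
Total = 0.0161. Share from F = 0.00899/0.0161 = 0.557.

55.7%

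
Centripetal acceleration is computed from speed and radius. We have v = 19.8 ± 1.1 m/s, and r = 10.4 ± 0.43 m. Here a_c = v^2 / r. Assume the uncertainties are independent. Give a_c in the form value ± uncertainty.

a_c is a product of powers, so relative uncertainties combine in quadrature:
  (2·δv/v)² = (2×0.0556)² = 0.0123;  (-1·δr/r)² = (-1×0.0413)² = 0.00171
δa_c/a_c = √(0.0141) = 0.119
a_c = 37.7 m/s^2, so δa_c = 0.119 × 37.7 = 4.47 m/s^2.

37.7 ± 4.47 m/s^2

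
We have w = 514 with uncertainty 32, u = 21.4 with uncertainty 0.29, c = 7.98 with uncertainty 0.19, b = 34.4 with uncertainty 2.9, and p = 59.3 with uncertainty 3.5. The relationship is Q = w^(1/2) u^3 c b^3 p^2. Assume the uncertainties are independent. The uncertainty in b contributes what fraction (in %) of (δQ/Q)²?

78.9%

(δQ/Q)² = (½·δw/w)² + (3·δu/u)² + (1·δc/c)² + (3·δb/b)² + (2·δp/p)²
  w term: (0.5×0.0623)² = 0.000969
  u term: (3×0.0136)² = 0.00165
  c term: (1×0.0238)² = 0.000567
  b term: (3×0.0843)² = 0.0640
  p term: (2×0.0590)² = 0.0139
Total = 0.0811. Share from b = 0.0640/0.0811 = 0.789.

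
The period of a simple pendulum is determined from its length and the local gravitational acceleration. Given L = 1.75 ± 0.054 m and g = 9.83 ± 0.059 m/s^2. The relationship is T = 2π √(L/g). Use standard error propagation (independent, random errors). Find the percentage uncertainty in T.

For a monomial T ∝ L^(1/2), g^(-1/2), fractional errors add in quadrature:
  (½·δL/L)² = (0.5×0.0309)² = 0.000238;  (−½·δg/g)² = (-0.5×0.00600)² = 9.01e-06
δT/T = √(0.000247) = 0.0157

1.57%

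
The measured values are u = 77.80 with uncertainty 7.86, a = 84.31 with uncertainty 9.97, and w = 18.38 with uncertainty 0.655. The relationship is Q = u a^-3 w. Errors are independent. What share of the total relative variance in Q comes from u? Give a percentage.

7.43%

(δQ/Q)² = (1·δu/u)² + (-3·δa/a)² + (1·δw/w)²
  u term: (1×0.101)² = 0.0102
  a term: (-3×0.118)² = 0.126
  w term: (1×0.0356)² = 0.00127
Total = 0.137. Share from u = 0.0102/0.137 = 0.0743.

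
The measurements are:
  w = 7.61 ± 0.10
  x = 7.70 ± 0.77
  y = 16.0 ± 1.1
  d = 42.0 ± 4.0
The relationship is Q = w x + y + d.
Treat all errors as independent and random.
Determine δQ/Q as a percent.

6.19%

Let p = w·x = 58.6. δp/p = √((1·δw/w)² + (1·δx/x)²) = √(0.000173 + 0.0100) = 0.101, so δp = 5.91.
Q = p + y + d: δQ = √(δp² + δy² + δd²) = √(34.9 + 1.21 + 16.0) = 7.22
Q = 117, so δQ/Q = 7.22/117 = 0.0619.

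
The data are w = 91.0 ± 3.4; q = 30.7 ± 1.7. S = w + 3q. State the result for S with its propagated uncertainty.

Sums and differences: (δS)² = Σ (cᵢ δxᵢ)².
  (δw)² = 11.6;  (3·δq)² = 26.0
δS = √(37.6) = 6.13
S = 183.

183 ± 6.13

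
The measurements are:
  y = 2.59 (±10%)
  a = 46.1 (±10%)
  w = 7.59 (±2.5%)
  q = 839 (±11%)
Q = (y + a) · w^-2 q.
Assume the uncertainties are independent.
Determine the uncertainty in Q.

109

Let u = y + a = 48.7. δu = √(δy² + δa²) = √(0.0671 + 21.3) = 4.62, so δu/u = 0.0948.
Q is then a monomial in u, w, q:
δQ/Q = √((δu/u)² + (-2·δw/w)² + (1·δq/q)²) = √(0.00899 + 0.00250 + 0.0121) = 0.154
Q = 709, so δQ = 0.154 × 709 = 109.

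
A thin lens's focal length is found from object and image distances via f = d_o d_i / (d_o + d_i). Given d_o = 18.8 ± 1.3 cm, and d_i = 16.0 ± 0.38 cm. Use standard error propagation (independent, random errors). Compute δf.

∂f/∂d_o = (d_i/(d_o+d_i))² = 0.211;  ∂f/∂d_i = (d_o/(d_o+d_i))² = 0.292
δf = √((∂f/∂d_o · δd_o)² + (∂f/∂d_i · δd_i)²) = √(0.0755 + 0.0123) = 0.296 cm

0.296 cm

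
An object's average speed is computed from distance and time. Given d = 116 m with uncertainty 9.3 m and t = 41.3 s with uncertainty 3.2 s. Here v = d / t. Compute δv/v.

Relative error in a monomial: (δv/v)² = Σ (nᵢ · δxᵢ/xᵢ)².
  (1·δd/d)² = (1×0.0802)² = 0.00643;  (-1·δt/t)² = (-1×0.0775)² = 0.00600
δv/v = √(0.0124) = 0.111

0.111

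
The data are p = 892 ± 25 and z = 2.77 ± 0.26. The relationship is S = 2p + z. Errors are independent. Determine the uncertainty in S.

Absolute uncertainties add in quadrature for a linear combination:
  (2·δp)² = 2500;  (δz)² = 0.0676
δS = √(2500) = 50.0

50.0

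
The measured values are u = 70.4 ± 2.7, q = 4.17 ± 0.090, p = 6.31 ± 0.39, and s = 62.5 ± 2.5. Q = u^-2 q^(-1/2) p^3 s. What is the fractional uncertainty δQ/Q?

0.205

Products/powers → add relative errors in quadrature, weighted by exponent:
  (-2·δu/u)² = (-2×0.0384)² = 0.00588;  (−½·δq/q)² = (-0.5×0.0216)² = 0.000116;  (3·δp/p)² = (3×0.0618)² = 0.0344;  (1·δs/s)² = (1×0.0400)² = 0.00160
δQ/Q = √(0.0420) = 0.205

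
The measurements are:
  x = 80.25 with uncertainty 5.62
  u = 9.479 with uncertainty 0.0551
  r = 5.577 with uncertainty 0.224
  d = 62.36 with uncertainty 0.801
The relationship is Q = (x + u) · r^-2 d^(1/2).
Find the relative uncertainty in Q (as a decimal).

0.102

Let w = x + u = 89.73. δw = √(δx² + δu²) = √(31.6 + 0.00304) = 5.62, so δw/w = 0.0626.
Q is then a monomial in w, r, d:
δQ/Q = √((δw/w)² + (-2·δr/r)² + (½·δd/d)²) = √(0.00392 + 0.00645 + 4.12e-05) = 0.102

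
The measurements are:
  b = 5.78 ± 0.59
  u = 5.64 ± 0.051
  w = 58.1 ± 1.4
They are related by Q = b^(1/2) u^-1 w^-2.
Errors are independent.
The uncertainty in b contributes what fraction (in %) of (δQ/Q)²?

(δQ/Q)² = (½·δb/b)² + (-1·δu/u)² + (-2·δw/w)²
  b term: (0.5×0.102)² = 0.00260
  u term: (-1×0.00904)² = 8.18e-05
  w term: (-2×0.0241)² = 0.00232
Total = 0.00501. Share from b = 0.00260/0.00501 = 0.520.

52.0%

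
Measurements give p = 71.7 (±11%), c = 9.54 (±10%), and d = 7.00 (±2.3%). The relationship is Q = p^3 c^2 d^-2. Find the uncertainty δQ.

Q is a product of powers, so relative uncertainties combine in quadrature:
  (3·δp/p)² = (3×0.110)² = 0.109;  (2·δc/c)² = (2×0.100)² = 0.0400;  (-2·δd/d)² = (-2×0.0230)² = 0.00212
δQ/Q = √(0.151) = 0.389
Q = 6.85e+05, so δQ = 0.389 × 6.85e+05 = 2.66e+05.

2.66e+05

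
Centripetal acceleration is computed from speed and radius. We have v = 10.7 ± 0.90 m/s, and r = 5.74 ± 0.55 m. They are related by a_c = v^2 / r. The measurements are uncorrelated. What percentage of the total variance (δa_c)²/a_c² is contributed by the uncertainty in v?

75.5%

(δa_c/a_c)² = (2·δv/v)² + (-1·δr/r)²
  v term: (2×0.0841)² = 0.0283
  r term: (-1×0.0958)² = 0.00918
Total = 0.0375. Share from v = 0.0283/0.0375 = 0.755.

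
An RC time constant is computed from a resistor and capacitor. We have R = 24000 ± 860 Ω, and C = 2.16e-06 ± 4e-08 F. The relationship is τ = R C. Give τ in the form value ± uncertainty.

0.0518 ± 0.00209 s

Since τ is a product/quotient, work with relative uncertainties:
  (1·δR/R)² = (1×0.0358)² = 0.00128;  (1·δC/C)² = (1×0.0185)² = 0.000343
δτ/τ = √(0.00163) = 0.0403
τ = 0.0518 s, so δτ = 0.0403 × 0.0518 = 0.00209 s.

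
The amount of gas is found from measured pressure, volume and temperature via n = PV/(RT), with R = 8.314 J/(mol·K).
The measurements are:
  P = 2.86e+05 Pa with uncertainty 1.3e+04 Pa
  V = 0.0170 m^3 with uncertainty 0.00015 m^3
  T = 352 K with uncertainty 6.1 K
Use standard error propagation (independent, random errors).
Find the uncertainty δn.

For a monomial n ∝ P, V, T^-1, fractional errors add in quadrature:
  (1·δP/P)² = (1×0.0455)² = 0.00207;  (1·δV/V)² = (1×0.00882)² = 7.79e-05;  (-1·δT/T)² = (-1×0.0173)² = 0.000300
δn/n = √(0.00244) = 0.0494
n = 1.66 mol, so δn = 0.0494 × 1.66 = 0.0821 mol.

0.0821 mol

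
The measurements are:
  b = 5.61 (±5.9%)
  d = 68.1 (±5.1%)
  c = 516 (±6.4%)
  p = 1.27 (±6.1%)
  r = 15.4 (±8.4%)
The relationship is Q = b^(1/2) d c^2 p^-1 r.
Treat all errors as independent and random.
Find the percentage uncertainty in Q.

17.5%

For a monomial Q ∝ b^(1/2), d, c^2, p^-1, r, fractional errors add in quadrature:
  (½·δb/b)² = (0.5×0.0590)² = 0.000870;  (1·δd/d)² = (1×0.0510)² = 0.00260;  (2·δc/c)² = (2×0.0640)² = 0.0164;  (-1·δp/p)² = (-1×0.0610)² = 0.00372;  (1·δr/r)² = (1×0.0840)² = 0.00706
δQ/Q = √(0.0306) = 0.175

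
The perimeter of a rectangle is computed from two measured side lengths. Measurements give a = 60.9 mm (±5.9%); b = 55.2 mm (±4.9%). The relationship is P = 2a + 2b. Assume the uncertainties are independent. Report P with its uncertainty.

Absolute uncertainties add in quadrature for a linear combination:
  (2·δa)² = 51.6;  (2·δb)² = 29.3
δP = √(80.9) = 8.99 mm
P = 232 mm.

232 ± 8.99 mm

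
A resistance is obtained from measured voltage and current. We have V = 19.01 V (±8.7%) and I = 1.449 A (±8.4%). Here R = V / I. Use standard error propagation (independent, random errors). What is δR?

1.59 Ω

R is a product of powers, so relative uncertainties combine in quadrature:
  (1·δV/V)² = (1×0.0870)² = 0.00757;  (-1·δI/I)² = (-1×0.0840)² = 0.00706
δR/R = √(0.0146) = 0.121
R = 13.12 Ω, so δR = 0.121 × 13.12 = 1.59 Ω.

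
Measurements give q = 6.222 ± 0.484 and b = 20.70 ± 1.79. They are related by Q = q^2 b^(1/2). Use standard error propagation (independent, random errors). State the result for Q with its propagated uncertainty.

For a monomial Q ∝ q^2, b^(1/2), fractional errors add in quadrature:
  (2·δq/q)² = (2×0.0778)² = 0.0242;  (½·δb/b)² = (0.5×0.0865)² = 0.00187
δQ/Q = √(0.0261) = 0.161
Q = 176.1, so δQ = 0.161 × 176.1 = 28.4.

176.1 ± 28.4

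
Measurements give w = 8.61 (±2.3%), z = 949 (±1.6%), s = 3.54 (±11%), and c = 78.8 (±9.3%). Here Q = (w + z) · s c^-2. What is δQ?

0.118

Let u = w + z = 958. δu = √(δw² + δz²) = √(0.0392 + 231) = 15.2, so δu/u = 0.0159.
Q is then a monomial in u, s, c:
δQ/Q = √((δu/u)² + (1·δs/s)² + (-2·δc/c)²) = √(0.000251 + 0.0121 + 0.0346) = 0.217
Q = 0.546, so δQ = 0.217 × 0.546 = 0.118.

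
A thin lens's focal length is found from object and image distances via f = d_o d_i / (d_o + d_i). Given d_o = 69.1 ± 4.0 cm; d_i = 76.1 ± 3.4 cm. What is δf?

1.34 cm

∂f/∂d_o = (d_i/(d_o+d_i))² = 0.275;  ∂f/∂d_i = (d_o/(d_o+d_i))² = 0.226
δf = √((∂f/∂d_o · δd_o)² + (∂f/∂d_i · δd_i)²) = √(1.21 + 0.593) = 1.34 cm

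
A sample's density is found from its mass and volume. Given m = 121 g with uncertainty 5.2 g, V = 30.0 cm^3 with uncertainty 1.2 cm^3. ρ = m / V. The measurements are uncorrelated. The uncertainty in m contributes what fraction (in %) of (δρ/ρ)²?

53.6%

(δρ/ρ)² = (1·δm/m)² + (-1·δV/V)²
  m term: (1×0.0430)² = 0.00185
  V term: (-1×0.0400)² = 0.00160
Total = 0.00345. Share from m = 0.00185/0.00345 = 0.536.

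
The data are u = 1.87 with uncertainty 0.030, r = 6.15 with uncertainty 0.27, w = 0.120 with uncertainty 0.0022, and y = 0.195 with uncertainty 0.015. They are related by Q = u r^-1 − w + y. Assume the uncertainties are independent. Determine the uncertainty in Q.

0.0208

Let p = u·r^-1 = 0.304. δp/p = √((1·δu/u)² + (-1·δr/r)²) = √(0.000257 + 0.00193) = 0.0467, so δp = 0.0142.
Q = p − w + y: δQ = √(δp² + δw² + δy²) = √(0.000202 + 4.84e-06 + 0.000225) = 0.0208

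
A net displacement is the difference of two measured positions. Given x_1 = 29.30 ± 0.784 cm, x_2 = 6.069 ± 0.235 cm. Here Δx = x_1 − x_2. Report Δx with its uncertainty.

23.23 ± 0.818 cm

For a sum/difference, combine absolute errors in quadrature:
  (δx_1)² = 0.615;  (δx_2)² = 0.0552
δΔx = √(0.670) = 0.818 cm
Δx = 23.23 cm.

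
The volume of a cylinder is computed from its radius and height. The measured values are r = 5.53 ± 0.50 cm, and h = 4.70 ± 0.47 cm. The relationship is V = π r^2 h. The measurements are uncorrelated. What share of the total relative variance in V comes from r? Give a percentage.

76.6%

(δV/V)² = (2·δr/r)² + (1·δh/h)²
  r term: (2×0.0904)² = 0.0327
  h term: (1×0.100)² = 0.0100
Total = 0.0427. Share from r = 0.0327/0.0427 = 0.766.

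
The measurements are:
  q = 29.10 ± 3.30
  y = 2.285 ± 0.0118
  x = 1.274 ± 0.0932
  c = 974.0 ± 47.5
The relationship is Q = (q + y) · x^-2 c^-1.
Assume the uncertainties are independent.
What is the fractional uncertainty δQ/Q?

0.187

Let u = q + y = 31.39. δu = √(δq² + δy²) = √(10.9 + 0.000139) = 3.30, so δu/u = 0.105.
Q is then a monomial in u, x, c:
δQ/Q = √((δu/u)² + (-2·δx/x)² + (-1·δc/c)²) = √(0.0111 + 0.0214 + 0.00238) = 0.187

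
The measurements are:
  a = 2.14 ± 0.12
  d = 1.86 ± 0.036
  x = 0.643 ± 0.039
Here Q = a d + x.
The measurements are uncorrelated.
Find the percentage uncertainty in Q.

5.18%

Let p = a·d = 3.98. δp/p = √((1·δa/a)² + (1·δd/d)²) = √(0.00314 + 0.000375) = 0.0593, so δp = 0.236.
Q = p + x: δQ = √(δp² + δx²) = √(0.0558 + 0.00152) = 0.239
Q = 4.62, so δQ/Q = 0.239/4.62 = 0.0518.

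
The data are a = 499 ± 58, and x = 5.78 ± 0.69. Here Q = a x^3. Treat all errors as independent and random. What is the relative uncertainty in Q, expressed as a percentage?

Q is a product of powers, so relative uncertainties combine in quadrature:
  (1·δa/a)² = (1×0.116)² = 0.0135;  (3·δx/x)² = (3×0.119)² = 0.128
δQ/Q = √(0.142) = 0.377

37.7%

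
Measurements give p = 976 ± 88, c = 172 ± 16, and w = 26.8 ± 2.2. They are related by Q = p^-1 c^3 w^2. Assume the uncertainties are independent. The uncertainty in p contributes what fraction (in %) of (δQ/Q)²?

(δQ/Q)² = (-1·δp/p)² + (3·δc/c)² + (2·δw/w)²
  p term: (-1×0.0902)² = 0.00813
  c term: (3×0.0930)² = 0.0779
  w term: (2×0.0821)² = 0.0270
Total = 0.113. Share from p = 0.00813/0.113 = 0.0720.

7.20%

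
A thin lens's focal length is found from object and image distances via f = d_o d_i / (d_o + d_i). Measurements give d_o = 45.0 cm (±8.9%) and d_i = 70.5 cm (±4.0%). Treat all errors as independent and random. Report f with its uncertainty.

∂f/∂d_o = (d_i/(d_o+d_i))² = 0.373;  ∂f/∂d_i = (d_o/(d_o+d_i))² = 0.152
δf = √((∂f/∂d_o · δd_o)² + (∂f/∂d_i · δd_i)²) = √(2.23 + 0.183) = 1.55 cm
f = 27.5 cm.

27.5 ± 1.55 cm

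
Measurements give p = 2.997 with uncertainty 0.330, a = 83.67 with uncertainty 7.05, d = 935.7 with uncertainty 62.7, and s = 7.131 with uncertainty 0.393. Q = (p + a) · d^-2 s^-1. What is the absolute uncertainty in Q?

Let u = p + a = 86.67. δu = √(δp² + δa²) = √(0.109 + 49.7) = 7.06, so δu/u = 0.0814.
Q is then a monomial in u, d, s:
δQ/Q = √((δu/u)² + (-2·δd/d)² + (-1·δs/s)²) = √(0.00663 + 0.0180 + 0.00304) = 0.166
Q = 1.388e-05, so δQ = 0.166 × 1.388e-05 = 2.31e-06.

2.31e-06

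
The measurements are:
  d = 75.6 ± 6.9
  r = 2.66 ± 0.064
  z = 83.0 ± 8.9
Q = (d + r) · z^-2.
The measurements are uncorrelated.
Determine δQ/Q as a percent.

Let u = d + r = 78.3. δu = √(δd² + δr²) = √(47.6 + 0.00410) = 6.90, so δu/u = 0.0882.
Q is then a monomial in u, z:
δQ/Q = √((δu/u)² + (-2·δz/z)²) = √(0.00777 + 0.0460) = 0.232

23.2%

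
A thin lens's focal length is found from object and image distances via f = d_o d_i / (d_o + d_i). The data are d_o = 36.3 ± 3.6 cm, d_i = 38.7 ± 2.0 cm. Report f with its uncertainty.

∂f/∂d_o = (d_i/(d_o+d_i))² = 0.266;  ∂f/∂d_i = (d_o/(d_o+d_i))² = 0.234
δf = √((∂f/∂d_o · δd_o)² + (∂f/∂d_i · δd_i)²) = √(0.919 + 0.220) = 1.07 cm
f = 18.7 cm.

18.7 ± 1.07 cm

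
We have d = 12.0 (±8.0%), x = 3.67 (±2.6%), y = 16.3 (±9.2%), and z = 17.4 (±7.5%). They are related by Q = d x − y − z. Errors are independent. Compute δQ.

4.20

Let p = d·x = 44.0. δp/p = √((1·δd/d)² + (1·δx/x)²) = √(0.00640 + 0.000676) = 0.0841, so δp = 3.70.
Q = p − y − z: δQ = √(δp² + δy² + δz²) = √(13.7 + 2.25 + 1.70) = 4.20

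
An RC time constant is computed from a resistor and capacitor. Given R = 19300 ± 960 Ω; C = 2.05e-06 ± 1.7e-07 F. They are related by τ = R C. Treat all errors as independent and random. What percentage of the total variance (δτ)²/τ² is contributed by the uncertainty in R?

26.5%

(δτ/τ)² = (1·δR/R)² + (1·δC/C)²
  R term: (1×0.0497)² = 0.00247
  C term: (1×0.0829)² = 0.00688
Total = 0.00935. Share from R = 0.00247/0.00935 = 0.265.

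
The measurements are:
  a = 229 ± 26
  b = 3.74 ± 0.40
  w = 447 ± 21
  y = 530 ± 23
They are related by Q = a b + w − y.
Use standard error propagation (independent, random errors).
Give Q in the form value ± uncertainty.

773 ± 137

Let p = a·b = 856. δp/p = √((1·δa/a)² + (1·δb/b)²) = √(0.0129 + 0.0114) = 0.156, so δp = 134.
Q = p + w − y: δQ = √(δp² + δw² + δy²) = √(17800 + 441 + 529) = 137
Q = 773.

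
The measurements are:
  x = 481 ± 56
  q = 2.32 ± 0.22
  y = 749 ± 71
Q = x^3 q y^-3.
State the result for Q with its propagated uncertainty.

0.614 ± 0.283

Products/powers → add relative errors in quadrature, weighted by exponent:
  (3·δx/x)² = (3×0.116)² = 0.122;  (1·δq/q)² = (1×0.0948)² = 0.00899;  (-3·δy/y)² = (-3×0.0948)² = 0.0809
δQ/Q = √(0.212) = 0.460
Q = 0.614, so δQ = 0.460 × 0.614 = 0.283.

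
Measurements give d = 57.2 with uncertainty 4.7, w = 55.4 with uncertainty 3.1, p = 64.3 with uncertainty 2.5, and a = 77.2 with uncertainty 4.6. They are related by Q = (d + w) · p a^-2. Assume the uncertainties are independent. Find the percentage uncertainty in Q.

13.5%

Let u = d + w = 113. δu = √(δd² + δw²) = √(22.1 + 9.61) = 5.63, so δu/u = 0.0500.
Q is then a monomial in u, p, a:
δQ/Q = √((δu/u)² + (1·δp/p)² + (-2·δa/a)²) = √(0.00250 + 0.00151 + 0.0142) = 0.135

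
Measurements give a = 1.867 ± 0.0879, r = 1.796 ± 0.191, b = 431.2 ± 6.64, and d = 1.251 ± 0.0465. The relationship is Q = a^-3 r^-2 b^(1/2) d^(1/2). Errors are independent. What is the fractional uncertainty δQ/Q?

Products/powers → add relative errors in quadrature, weighted by exponent:
  (-3·δa/a)² = (-3×0.0471)² = 0.0199;  (-2·δr/r)² = (-2×0.106)² = 0.0452;  (½·δb/b)² = (0.5×0.0154)² = 5.93e-05;  (½·δd/d)² = (0.5×0.0372)² = 0.000345
δQ/Q = √(0.0656) = 0.256

0.256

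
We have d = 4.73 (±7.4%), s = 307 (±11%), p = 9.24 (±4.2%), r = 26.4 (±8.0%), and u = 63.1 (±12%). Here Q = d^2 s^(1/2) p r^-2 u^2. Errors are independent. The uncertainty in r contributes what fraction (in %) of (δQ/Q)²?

23.3%

(δQ/Q)² = (2·δd/d)² + (½·δs/s)² + (1·δp/p)² + (-2·δr/r)² + (2·δu/u)²
  d term: (2×0.0740)² = 0.0219
  s term: (0.5×0.110)² = 0.00303
  p term: (1×0.0420)² = 0.00176
  r term: (-2×0.0800)² = 0.0256
  u term: (2×0.120)² = 0.0576
Total = 0.110. Share from r = 0.0256/0.110 = 0.233.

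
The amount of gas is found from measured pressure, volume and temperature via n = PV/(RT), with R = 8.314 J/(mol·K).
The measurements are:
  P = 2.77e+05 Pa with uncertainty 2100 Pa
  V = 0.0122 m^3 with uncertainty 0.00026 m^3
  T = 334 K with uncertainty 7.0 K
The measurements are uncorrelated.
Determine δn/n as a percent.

3.08%

Relative error in a monomial: (δn/n)² = Σ (nᵢ · δxᵢ/xᵢ)².
  (1·δP/P)² = (1×0.00758)² = 5.75e-05;  (1·δV/V)² = (1×0.0213)² = 0.000454;  (-1·δT/T)² = (-1×0.0210)² = 0.000439
δn/n = √(0.000951) = 0.0308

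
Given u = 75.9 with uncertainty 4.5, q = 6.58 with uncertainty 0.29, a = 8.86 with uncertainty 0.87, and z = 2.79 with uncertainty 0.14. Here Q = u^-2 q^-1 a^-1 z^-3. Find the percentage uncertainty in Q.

Relative error in a monomial: (δQ/Q)² = Σ (nᵢ · δxᵢ/xᵢ)².
  (-2·δu/u)² = (-2×0.0593)² = 0.0141;  (-1·δq/q)² = (-1×0.0441)² = 0.00194;  (-1·δa/a)² = (-1×0.0982)² = 0.00964;  (-3·δz/z)² = (-3×0.0502)² = 0.0227
δQ/Q = √(0.0483) = 0.220

22.0%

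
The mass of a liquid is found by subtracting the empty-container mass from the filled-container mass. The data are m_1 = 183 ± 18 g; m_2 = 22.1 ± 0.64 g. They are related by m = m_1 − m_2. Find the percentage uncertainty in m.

11.2%

m is a linear combination, so absolute uncertainties add in quadrature:
  (δm_1)² = 324;  (δm_2)² = 0.410
δm = √(324) = 18.0 g
m = 161 g, so δm/m = 18.0/161 = 0.112.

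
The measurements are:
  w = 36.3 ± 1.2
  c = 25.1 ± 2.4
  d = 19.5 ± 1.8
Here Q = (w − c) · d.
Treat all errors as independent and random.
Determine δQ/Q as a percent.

25.7%

Let u = w − c = 11.2. δu = √(δw² + δc²) = √(1.44 + 5.76) = 2.68, so δu/u = 0.240.
Q is then a monomial in u, d:
δQ/Q = √((δu/u)² + (1·δd/d)²) = √(0.0574 + 0.00852) = 0.257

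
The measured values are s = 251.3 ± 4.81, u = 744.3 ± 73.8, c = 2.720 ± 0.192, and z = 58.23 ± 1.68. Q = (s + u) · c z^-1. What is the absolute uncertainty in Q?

4.95

Let w = s + u = 995.6. δw = √(δs² + δu²) = √(23.1 + 5450) = 74.0, so δw/w = 0.0743.
Q is then a monomial in w, c, z:
δQ/Q = √((δw/w)² + (1·δc/c)² + (-1·δz/z)²) = √(0.00552 + 0.00498 + 0.000832) = 0.106
Q = 46.51, so δQ = 0.106 × 46.51 = 4.95.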